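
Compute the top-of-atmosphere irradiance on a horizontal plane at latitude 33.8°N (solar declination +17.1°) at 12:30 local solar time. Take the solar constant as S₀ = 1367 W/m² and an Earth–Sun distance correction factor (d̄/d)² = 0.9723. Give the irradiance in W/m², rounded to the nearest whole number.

1264 W/m²

Hour angle H = 15° × (12.5 − 12) = 7.50°.
cos θ_z = sin(33.8°) sin(17.1°) + cos(33.8°) cos(17.1°) cos(7.50°) = 0.1636 + 0.7875 = 0.9511.
Top-of-atmosphere irradiance = S₀ (d̄/d)² cos θ_z = 1367 × 0.9723 × 0.9511 = 1264.14 W/m².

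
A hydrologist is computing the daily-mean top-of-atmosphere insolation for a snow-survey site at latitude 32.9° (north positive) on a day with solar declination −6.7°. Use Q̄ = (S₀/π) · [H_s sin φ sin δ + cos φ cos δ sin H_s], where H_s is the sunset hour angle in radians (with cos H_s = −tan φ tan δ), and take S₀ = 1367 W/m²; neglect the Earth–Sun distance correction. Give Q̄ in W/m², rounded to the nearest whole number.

The sunset hour angle satisfies cos H_s = −tan φ tan δ = 0.0760, giving H_s = 85.64°. In radians, H_s = 1.4947.
H_s sin φ sin δ = 1.4947 × 0.5432 × -0.1167 = -0.0948.
cos φ cos δ sin H_s = 0.8396 × 0.9932 × 0.9971 = 0.8315.
Q̄ = (1367/π) × (-0.0948 + 0.8315) = 435.13 × 0.7367 = 320.56 W/m².

321 W/m²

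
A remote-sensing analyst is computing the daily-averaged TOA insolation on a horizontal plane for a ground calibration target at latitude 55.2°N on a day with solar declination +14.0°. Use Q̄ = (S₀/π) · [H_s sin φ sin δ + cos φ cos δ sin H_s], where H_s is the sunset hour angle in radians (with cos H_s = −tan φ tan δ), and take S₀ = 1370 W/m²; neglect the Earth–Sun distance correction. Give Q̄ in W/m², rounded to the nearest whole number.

393 W/m²

−tan φ tan δ = −(1.4388)(0.2493) = -0.3587; H_s = arccos(-0.3587) = 111.02°. In radians, H_s = 1.9377.
H_s sin φ sin δ = 1.9377 × 0.8211 × 0.2419 = 0.3849.
cos φ cos δ sin H_s = 0.5707 × 0.9703 × 0.9334 = 0.5169.
Q̄ = (1370/π) × (0.3849 + 0.5169) = 436.08 × 0.9018 = 393.26 W/m².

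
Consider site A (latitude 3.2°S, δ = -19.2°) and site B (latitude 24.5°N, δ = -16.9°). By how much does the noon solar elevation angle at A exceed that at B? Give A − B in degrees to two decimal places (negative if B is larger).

A: 90° − |-3.2 − (-19.2)| = 74.00°.
B: 90° − |24.5 − (-16.9)| = 48.60°.
A − B = 74.00 − 48.60 = 25.40°.

+25.40°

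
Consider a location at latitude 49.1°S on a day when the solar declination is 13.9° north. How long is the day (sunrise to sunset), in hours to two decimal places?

−tan φ tan δ = −(-1.1544)(0.2475) = 0.2857; H_s = arccos(0.2857) = 73.40°.
Day length = 2 H_s / 15° h⁻¹ = 146.80° / 15 = 9.787 h.

9.79 hours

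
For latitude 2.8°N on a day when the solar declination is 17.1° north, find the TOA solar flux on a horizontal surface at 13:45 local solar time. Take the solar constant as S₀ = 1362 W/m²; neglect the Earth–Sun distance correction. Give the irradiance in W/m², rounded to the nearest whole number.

Hour angle H = 15° × (13.75 − 12) = 26.25°.
cos θ_z = sin φ sin δ + cos φ cos δ cos H = (0.0488)(0.2940) + (0.9988)(0.9558)(0.8969) = 0.8706.
Top-of-atmosphere irradiance = S₀ cos θ_z = 1362 × 0.8706 = 1185.76 W/m².

1186 W/m²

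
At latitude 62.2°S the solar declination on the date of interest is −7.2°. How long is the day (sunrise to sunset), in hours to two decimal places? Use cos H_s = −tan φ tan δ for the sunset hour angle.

cos H_s = −tan(-62.2°) · tan(-7.2°) = -0.2396, so H_s = arccos(-0.2396) = 103.86°.
Day length = 2 H_s / 15° h⁻¹ = 207.72° / 15 = 13.848 h.

13.85 hours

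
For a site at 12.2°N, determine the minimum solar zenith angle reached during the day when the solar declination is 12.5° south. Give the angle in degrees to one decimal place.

24.7°

At local solar noon the hour angle is zero, so the zenith angle is |φ − δ| = |12.2° − (-12.5°)| = 24.7°.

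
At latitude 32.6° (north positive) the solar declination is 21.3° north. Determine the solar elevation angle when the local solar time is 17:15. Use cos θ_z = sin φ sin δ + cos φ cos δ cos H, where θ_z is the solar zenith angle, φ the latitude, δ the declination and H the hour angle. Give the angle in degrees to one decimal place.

Hour angle H = 15° × (17.25 − 12) = 78.75°.
With φ = 32.6°, δ = 21.3°, H = 78.75°: sin φ sin δ = 0.1957, cos φ cos δ cos H = 0.1531, so cos θ_z = 0.3488.
θ_z = arccos(0.3488) = 69.59°, so the elevation is 90° − 69.59° = 20.41°.

20.4°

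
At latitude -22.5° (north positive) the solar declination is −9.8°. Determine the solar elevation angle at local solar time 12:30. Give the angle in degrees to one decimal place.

75.4°

Hour angle H = 15° × (12.5 − 12) = 7.50°.
cos θ_z = sin φ sin δ + cos φ cos δ cos H = (-0.3827)(-0.1702) + (0.9239)(0.9854)(0.9914) = 0.9677.
θ_z = arccos(0.9677) = 14.60°, so the elevation is 90° − 14.60° = 75.40°.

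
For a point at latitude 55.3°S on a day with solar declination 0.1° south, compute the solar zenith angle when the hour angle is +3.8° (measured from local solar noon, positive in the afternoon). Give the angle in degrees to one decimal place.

55.3°

cos θ_z = sin(-55.3°) sin(-0.1°) + cos(-55.3°) cos(-0.1°) cos(3.80°) = 0.0014 + 0.5680 = 0.5694.
θ_z = arccos(0.5694) = 55.29°.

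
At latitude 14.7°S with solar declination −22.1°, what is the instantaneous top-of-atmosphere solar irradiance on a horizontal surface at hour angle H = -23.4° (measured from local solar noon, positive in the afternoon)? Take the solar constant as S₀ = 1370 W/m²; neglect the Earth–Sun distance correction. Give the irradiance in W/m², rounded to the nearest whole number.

1258 W/m²

cos θ_z = sin(-14.7°) sin(-22.1°) + cos(-14.7°) cos(-22.1°) cos(-23.40°) = 0.0955 + 0.8225 = 0.9180.
Top-of-atmosphere irradiance = S₀ cos θ_z = 1370 × 0.9180 = 1257.66 W/m².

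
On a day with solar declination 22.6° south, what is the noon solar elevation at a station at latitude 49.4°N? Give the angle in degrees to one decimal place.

18.0°

At local solar noon the hour angle is zero, so the elevation is 90° − |φ − δ| = 90° − |49.4° − (-22.6°)| = 90° − 72.0° = 18.0°.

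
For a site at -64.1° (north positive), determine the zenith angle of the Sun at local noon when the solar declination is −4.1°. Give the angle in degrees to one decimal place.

At local solar noon the hour angle is zero, so the zenith angle is |φ − δ| = |-64.1° − (-4.1°)| = 60.0°.

60.0°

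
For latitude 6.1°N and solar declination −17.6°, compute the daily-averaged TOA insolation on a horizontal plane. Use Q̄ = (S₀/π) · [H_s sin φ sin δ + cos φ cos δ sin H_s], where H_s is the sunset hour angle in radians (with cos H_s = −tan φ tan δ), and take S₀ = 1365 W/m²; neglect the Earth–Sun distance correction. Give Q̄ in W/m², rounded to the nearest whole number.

cos H_s = −tan(6.1°) · tan(-17.6°) = 0.0339, so H_s = arccos(0.0339) = 88.06°. In radians, H_s = 1.5369.
H_s sin φ sin δ = 1.5369 × 0.1063 × -0.3024 = -0.0494.
cos φ cos δ sin H_s = 0.9943 × 0.9532 × 0.9994 = 0.9472.
Q̄ = (1365/π) × (-0.0494 + 0.9472) = 434.49 × 0.8978 = 390.09 W/m².

390 W/m²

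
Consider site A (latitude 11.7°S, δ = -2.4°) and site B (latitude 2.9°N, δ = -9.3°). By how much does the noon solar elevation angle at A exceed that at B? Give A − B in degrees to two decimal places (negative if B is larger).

A: 90° − |-11.7 − (-2.4)| = 80.70°.
B: 90° − |2.9 − (-9.3)| = 77.80°.
A − B = 80.70 − 77.80 = 2.90°.

+2.90°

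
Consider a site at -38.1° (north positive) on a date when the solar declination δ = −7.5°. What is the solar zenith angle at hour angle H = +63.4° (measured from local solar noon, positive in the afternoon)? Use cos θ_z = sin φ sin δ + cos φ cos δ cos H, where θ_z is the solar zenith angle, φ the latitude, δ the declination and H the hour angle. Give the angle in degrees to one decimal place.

cos θ_z = sin φ sin δ + cos φ cos δ cos H = (-0.6170)(-0.1305) + (0.7869)(0.9914)(0.4478) = 0.4299.
θ_z = arccos(0.4299) = 64.54°.

64.5°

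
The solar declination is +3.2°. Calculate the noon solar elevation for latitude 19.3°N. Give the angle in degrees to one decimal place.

At local solar noon the hour angle is zero, so the elevation is 90° − |φ − δ| = 90° − |19.3° − (3.2°)| = 90° − 16.1° = 73.9°.

73.9°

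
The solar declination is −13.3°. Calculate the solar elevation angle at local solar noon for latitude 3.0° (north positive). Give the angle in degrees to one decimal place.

73.7°

At local solar noon the hour angle is zero, so the elevation is 90° − |φ − δ| = 90° − |3.0° − (-13.3°)| = 90° − 16.3° = 73.7°.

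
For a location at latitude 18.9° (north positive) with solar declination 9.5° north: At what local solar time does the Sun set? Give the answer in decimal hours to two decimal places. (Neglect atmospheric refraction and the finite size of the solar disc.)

18.22 h

The sunset hour angle satisfies cos H_s = −tan φ tan δ = -0.0573, giving H_s = 93.28°.
Sunset is at 12 + H_s/15 = 12 + 6.219 = 18.219 h local solar time.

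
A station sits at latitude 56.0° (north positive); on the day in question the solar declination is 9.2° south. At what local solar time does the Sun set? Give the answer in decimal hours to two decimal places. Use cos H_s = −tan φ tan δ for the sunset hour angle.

The sunset hour angle satisfies cos H_s = −tan φ tan δ = 0.2401, giving H_s = 76.11°.
Sunset is at 12 + H_s/15 = 12 + 5.074 = 17.074 h local solar time.

17.07 h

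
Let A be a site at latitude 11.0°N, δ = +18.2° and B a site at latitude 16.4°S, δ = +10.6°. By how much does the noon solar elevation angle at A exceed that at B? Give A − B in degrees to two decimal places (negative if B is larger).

A: 90° − |11.0 − (18.2)| = 82.80°.
B: 90° − |-16.4 − (10.6)| = 63.00°.
A − B = 82.80 − 63.00 = 19.80°.

+19.80°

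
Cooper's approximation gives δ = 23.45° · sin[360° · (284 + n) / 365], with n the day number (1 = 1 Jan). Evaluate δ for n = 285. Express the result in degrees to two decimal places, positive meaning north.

-8.48°

360 × (284 + 285) / 365 = 561.205°; sin(561.205°) = -0.3617.
δ = 23.45 × -0.3617 = -8.482° ≈ -8.48°.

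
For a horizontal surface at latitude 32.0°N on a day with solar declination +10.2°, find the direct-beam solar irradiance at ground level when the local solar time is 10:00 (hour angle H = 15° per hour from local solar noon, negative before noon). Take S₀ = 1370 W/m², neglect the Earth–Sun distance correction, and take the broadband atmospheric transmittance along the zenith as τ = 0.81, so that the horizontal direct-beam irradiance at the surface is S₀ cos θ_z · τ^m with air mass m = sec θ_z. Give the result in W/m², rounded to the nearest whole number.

864 W/m²

Hour angle H = 15° × (10 − 12) = -30.00°.
cos θ_z = sin φ sin δ + cos φ cos δ cos H = (0.5299)(0.1771) + (0.8480)(0.9842)(0.8660) = 0.8166.
Air mass m = 1/cos θ_z = 1/0.8166 = 1.225; τ^m = 0.81^1.225 = 0.7725.
Surface direct beam = 1370 × 0.8166 × 0.7725 = 864.23 W/m².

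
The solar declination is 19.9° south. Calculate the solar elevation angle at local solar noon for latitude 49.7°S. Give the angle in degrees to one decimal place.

At local solar noon the hour angle is zero, so the elevation is 90° − |φ − δ| = 90° − |-49.7° − (-19.9°)| = 90° − 29.8° = 60.2°.

60.2°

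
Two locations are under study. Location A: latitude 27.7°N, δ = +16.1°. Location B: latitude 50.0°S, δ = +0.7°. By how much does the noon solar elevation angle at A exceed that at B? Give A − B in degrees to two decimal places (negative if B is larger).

+39.10°

A: 90° − |27.7 − (16.1)| = 78.40°.
B: 90° − |-50.0 − (0.7)| = 39.30°.
A − B = 78.40 − 39.30 = 39.10°.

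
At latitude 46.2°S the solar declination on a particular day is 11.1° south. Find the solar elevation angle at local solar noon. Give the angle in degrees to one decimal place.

At local solar noon the hour angle is zero, so the elevation is 90° − |φ − δ| = 90° − |-46.2° − (-11.1°)| = 90° − 35.1° = 54.9°.

54.9°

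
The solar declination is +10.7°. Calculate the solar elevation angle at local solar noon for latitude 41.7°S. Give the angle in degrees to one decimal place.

At local solar noon the hour angle is zero, so the elevation is 90° − |φ − δ| = 90° − |-41.7° − (10.7°)| = 90° − 52.4° = 37.6°.

37.6°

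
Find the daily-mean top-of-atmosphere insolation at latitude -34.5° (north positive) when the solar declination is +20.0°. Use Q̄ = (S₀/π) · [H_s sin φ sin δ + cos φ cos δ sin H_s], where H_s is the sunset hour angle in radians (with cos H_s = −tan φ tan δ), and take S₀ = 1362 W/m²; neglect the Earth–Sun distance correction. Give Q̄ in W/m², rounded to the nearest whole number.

214 W/m²

cos H_s = −tan(-34.5°) · tan(20.0°) = 0.2501, so H_s = arccos(0.2501) = 75.52°. In radians, H_s = 1.3181.
H_s sin φ sin δ = 1.3181 × -0.5664 × 0.3420 = -0.2553.
cos φ cos δ sin H_s = 0.8241 × 0.9397 × 0.9682 = 0.7498.
Q̄ = (1362/π) × (-0.2553 + 0.7498) = 433.54 × 0.4945 = 214.39 W/m².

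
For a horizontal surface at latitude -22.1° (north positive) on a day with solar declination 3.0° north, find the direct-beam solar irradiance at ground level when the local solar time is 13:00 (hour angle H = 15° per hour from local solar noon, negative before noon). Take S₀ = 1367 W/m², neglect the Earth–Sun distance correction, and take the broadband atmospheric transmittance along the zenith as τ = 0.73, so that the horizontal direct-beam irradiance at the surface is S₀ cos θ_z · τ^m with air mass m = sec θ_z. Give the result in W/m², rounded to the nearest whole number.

Hour angle H = 15° × (13 − 12) = 15.00°.
cos θ_z = sin(-22.1°) sin(3.0°) + cos(-22.1°) cos(3.0°) cos(15.00°) = -0.0197 + 0.8937 = 0.8740.
Air mass m = 1/cos θ_z = 1/0.8740 = 1.144; τ^m = 0.73^1.144 = 0.6977.
Surface direct beam = 1367 × 0.8740 × 0.6977 = 833.58 W/m².

834 W/m²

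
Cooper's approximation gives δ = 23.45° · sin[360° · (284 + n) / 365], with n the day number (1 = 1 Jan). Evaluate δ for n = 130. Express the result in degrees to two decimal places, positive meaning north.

+17.52°

360 × (284 + 130) / 365 = 408.329°; sin(408.329°) = 0.7470.
δ = 23.45 × 0.7470 = 17.517° ≈ +17.52°.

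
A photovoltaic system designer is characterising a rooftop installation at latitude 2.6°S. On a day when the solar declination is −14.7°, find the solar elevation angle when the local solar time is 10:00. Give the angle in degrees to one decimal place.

58.0°

Hour angle H = 15° × (10 − 12) = -30.00°.
cos θ_z = sin(-2.6°) sin(-14.7°) + cos(-2.6°) cos(-14.7°) cos(-30.00°) = 0.0115 + 0.8368 = 0.8483.
θ_z = arccos(0.8483) = 31.97°, so the elevation is 90° − 31.97° = 58.03°.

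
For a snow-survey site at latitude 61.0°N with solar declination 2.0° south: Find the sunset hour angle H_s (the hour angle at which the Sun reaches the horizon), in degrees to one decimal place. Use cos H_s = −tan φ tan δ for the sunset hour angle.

The sunset hour angle satisfies cos H_s = −tan φ tan δ = 0.0630, giving H_s = 86.39°.

86.4°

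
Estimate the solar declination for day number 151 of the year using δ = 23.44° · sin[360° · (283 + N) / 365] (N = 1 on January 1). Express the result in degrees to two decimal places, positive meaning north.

+21.74°

360 × (283 + 151) / 365 = 428.055°; sin(428.055°) = 0.9275.
δ = 23.44 × 0.9275 = 21.741° ≈ +21.74°.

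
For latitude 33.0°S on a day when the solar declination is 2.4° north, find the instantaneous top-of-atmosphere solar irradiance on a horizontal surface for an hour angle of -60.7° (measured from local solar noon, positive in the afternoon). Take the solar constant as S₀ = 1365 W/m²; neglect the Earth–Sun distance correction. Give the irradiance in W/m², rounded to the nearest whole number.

529 W/m²

cos θ_z = sin(-33.0°) sin(2.4°) + cos(-33.0°) cos(2.4°) cos(-60.70°) = -0.0228 + 0.4101 = 0.3873.
Top-of-atmosphere irradiance = S₀ cos θ_z = 1365 × 0.3873 = 528.66 W/m².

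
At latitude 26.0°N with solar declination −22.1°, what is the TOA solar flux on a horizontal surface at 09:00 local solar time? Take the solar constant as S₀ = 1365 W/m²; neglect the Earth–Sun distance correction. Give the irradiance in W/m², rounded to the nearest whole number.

Hour angle H = 15° × (9 − 12) = -45.00°.
With φ = 26.0°, δ = -22.1°, H = -45.00°: sin φ sin δ = -0.1649, cos φ cos δ cos H = 0.5888, so cos θ_z = 0.4239.
Top-of-atmosphere irradiance = S₀ cos θ_z = 1365 × 0.4239 = 578.62 W/m².

579 W/m²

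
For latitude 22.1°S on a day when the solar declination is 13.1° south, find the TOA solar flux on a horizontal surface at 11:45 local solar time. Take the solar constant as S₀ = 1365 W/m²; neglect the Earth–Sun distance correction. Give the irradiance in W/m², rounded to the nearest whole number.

Hour angle H = 15° × (11.75 − 12) = -3.75°.
cos θ_z = sin(-22.1°) sin(-13.1°) + cos(-22.1°) cos(-13.1°) cos(-3.75°) = 0.0853 + 0.9005 = 0.9858.
Top-of-atmosphere irradiance = S₀ cos θ_z = 1365 × 0.9858 = 1345.62 W/m².

1346 W/m²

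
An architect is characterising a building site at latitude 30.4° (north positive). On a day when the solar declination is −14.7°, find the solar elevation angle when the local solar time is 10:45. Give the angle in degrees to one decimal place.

Hour angle H = 15° × (10.75 − 12) = -18.75°.
With φ = 30.4°, δ = -14.7°, H = -18.75°: sin φ sin δ = -0.1284, cos φ cos δ cos H = 0.7900, so cos θ_z = 0.6616.
θ_z = arccos(0.6616) = 48.58°, so the elevation is 90° − 48.58° = 41.42°.

41.4°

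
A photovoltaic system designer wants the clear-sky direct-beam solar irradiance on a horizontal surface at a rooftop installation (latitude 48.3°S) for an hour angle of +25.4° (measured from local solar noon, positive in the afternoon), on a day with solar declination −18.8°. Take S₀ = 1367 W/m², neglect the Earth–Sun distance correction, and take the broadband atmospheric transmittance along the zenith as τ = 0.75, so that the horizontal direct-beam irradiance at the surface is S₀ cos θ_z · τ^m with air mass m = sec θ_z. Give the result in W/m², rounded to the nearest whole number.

cos θ_z = sin φ sin δ + cos φ cos δ cos H = (-0.7466)(-0.3223) + (0.6652)(0.9466)(0.9033) = 0.8094.
Air mass m = 1/cos θ_z = 1/0.8094 = 1.235; τ^m = 0.75^1.235 = 0.7010.
Surface direct beam = 1367 × 0.8094 × 0.7010 = 775.62 W/m².

776 W/m²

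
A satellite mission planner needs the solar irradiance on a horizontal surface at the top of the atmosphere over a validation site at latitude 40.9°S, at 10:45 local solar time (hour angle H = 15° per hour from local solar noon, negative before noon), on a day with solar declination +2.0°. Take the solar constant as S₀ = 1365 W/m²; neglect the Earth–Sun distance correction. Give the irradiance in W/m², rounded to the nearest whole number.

Hour angle H = 15° × (10.75 − 12) = -18.75°.
cos θ_z = sin φ sin δ + cos φ cos δ cos H = (-0.6547)(0.0349) + (0.7559)(0.9994)(0.9469) = 0.6925.
Top-of-atmosphere irradiance = S₀ cos θ_z = 1365 × 0.6925 = 945.26 W/m².

945 W/m²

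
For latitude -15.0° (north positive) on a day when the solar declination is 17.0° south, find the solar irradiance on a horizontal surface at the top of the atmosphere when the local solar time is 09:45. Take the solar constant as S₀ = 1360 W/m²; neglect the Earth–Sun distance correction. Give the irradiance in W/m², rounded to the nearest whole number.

1147 W/m²

Hour angle H = 15° × (9.75 − 12) = -33.75°.
With φ = -15.0°, δ = -17.0°, H = -33.75°: sin φ sin δ = 0.0757, cos φ cos δ cos H = 0.7680, so cos θ_z = 0.8437.
Top-of-atmosphere irradiance = S₀ cos θ_z = 1360 × 0.8437 = 1147.43 W/m².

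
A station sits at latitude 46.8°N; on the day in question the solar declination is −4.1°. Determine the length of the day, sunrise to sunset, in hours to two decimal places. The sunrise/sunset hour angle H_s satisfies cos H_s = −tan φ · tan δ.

11.42 hours

−tan φ tan δ = −(1.0649)(-0.0717) = 0.0764; H_s = arccos(0.0764) = 85.62°.
Day length = 2 H_s / 15° h⁻¹ = 171.24° / 15 = 11.416 h.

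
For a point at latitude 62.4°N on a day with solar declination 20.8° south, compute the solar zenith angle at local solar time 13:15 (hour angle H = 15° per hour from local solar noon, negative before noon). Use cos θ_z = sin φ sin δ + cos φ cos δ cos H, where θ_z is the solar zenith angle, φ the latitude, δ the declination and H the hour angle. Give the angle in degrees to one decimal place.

Hour angle H = 15° × (13.25 − 12) = 18.75°.
cos θ_z = sin φ sin δ + cos φ cos δ cos H = (0.8862)(-0.3551) + (0.4633)(0.9348)(0.9469) = 0.0954.
θ_z = arccos(0.0954) = 84.53°.

84.5°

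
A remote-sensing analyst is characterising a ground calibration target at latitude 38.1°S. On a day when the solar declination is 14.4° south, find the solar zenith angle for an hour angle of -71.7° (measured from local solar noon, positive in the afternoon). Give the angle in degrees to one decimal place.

cos θ_z = sin φ sin δ + cos φ cos δ cos H = (-0.6170)(-0.2487) + (0.7869)(0.9686)(0.3140) = 0.3928.
θ_z = arccos(0.3928) = 66.87°.

66.9°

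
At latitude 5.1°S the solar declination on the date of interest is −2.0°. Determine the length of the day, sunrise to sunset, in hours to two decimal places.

−tan φ tan δ = −(-0.0892)(-0.0349) = -0.0031; H_s = arccos(-0.0031) = 90.18°.
Day length = 2 H_s / 15° h⁻¹ = 180.36° / 15 = 12.024 h.

12.02 hours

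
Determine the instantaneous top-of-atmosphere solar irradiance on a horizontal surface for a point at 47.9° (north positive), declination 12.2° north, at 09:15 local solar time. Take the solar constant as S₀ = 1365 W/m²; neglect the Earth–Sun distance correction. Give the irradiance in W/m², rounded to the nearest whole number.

Hour angle H = 15° × (9.25 − 12) = -41.25°.
cos θ_z = sin(47.9°) sin(12.2°) + cos(47.9°) cos(12.2°) cos(-41.25°) = 0.1568 + 0.4927 = 0.6495.
Top-of-atmosphere irradiance = S₀ cos θ_z = 1365 × 0.6495 = 886.57 W/m².

887 W/m²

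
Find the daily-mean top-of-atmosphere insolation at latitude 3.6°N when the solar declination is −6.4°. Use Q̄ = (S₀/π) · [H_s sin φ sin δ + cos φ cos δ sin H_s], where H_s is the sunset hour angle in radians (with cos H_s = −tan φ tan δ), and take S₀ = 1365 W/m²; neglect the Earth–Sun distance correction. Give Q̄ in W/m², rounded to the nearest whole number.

426 W/m²

−tan φ tan δ = −(0.0629)(-0.1122) = 0.0071; H_s = arccos(0.0071) = 89.59°. In radians, H_s = 1.5636.
H_s sin φ sin δ = 1.5636 × 0.0628 × -0.1115 = -0.0109.
cos φ cos δ sin H_s = 0.9980 × 0.9938 × 1.0000 = 0.9918.
Q̄ = (1365/π) × (-0.0109 + 0.9918) = 434.49 × 0.9809 = 426.19 W/m².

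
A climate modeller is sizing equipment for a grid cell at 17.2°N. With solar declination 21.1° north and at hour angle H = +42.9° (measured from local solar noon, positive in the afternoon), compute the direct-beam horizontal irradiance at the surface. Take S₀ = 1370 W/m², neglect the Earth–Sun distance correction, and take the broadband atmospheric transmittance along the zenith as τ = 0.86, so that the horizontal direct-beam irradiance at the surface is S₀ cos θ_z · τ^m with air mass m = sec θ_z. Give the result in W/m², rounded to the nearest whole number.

cos θ_z = sin(17.2°) sin(21.1°) + cos(17.2°) cos(21.1°) cos(42.90°) = 0.1065 + 0.6529 = 0.7594.
Air mass m = 1/cos θ_z = 1/0.7594 = 1.317; τ^m = 0.86^1.317 = 0.8199.
Surface direct beam = 1370 × 0.7594 × 0.8199 = 853.01 W/m².

853 W/m²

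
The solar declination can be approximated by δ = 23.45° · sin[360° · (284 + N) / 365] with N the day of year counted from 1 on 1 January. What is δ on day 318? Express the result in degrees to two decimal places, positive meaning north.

-18.91°

360 × (284 + 318) / 365 = 593.753°; sin(593.753°) = -0.8065.
δ = 23.45 × -0.8065 = -18.912° ≈ -18.91°.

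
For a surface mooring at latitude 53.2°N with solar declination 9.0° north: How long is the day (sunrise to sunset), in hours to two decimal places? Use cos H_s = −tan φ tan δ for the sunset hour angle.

13.63 hours

The sunset hour angle satisfies cos H_s = −tan φ tan δ = -0.2117, giving H_s = 102.22°.
Day length = 2 H_s / 15° h⁻¹ = 204.44° / 15 = 13.629 h.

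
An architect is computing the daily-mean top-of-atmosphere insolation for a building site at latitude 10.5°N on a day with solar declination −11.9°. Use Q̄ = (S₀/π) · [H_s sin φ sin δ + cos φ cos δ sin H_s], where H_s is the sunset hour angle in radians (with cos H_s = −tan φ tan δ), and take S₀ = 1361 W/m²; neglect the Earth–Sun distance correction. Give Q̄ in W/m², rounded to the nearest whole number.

392 W/m²

The sunset hour angle satisfies cos H_s = −tan φ tan δ = 0.0391, giving H_s = 87.76°. In radians, H_s = 1.5317.
H_s sin φ sin δ = 1.5317 × 0.1822 × -0.2062 = -0.0575.
cos φ cos δ sin H_s = 0.9833 × 0.9785 × 0.9992 = 0.9614.
Q̄ = (1361/π) × (-0.0575 + 0.9614) = 433.22 × 0.9039 = 391.59 W/m².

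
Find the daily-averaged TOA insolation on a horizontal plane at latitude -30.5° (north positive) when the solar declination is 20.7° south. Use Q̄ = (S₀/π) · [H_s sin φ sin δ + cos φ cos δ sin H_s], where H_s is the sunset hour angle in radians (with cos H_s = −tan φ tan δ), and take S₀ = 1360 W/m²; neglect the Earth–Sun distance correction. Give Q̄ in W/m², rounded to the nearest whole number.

−tan φ tan δ = −(-0.5890)(-0.3779) = -0.2226; H_s = arccos(-0.2226) = 102.86°. In radians, H_s = 1.7952.
H_s sin φ sin δ = 1.7952 × -0.5075 × -0.3535 = 0.3221.
cos φ cos δ sin H_s = 0.8616 × 0.9354 × 0.9749 = 0.7857.
Q̄ = (1360/π) × (0.3221 + 0.7857) = 432.90 × 1.1078 = 479.57 W/m².

480 W/m²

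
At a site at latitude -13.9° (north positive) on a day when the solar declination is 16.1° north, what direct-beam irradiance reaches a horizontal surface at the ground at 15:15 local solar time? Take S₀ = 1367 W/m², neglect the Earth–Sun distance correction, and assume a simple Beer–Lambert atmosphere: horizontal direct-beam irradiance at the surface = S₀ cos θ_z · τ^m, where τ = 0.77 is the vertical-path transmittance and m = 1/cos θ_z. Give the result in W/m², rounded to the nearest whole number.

Hour angle H = 15° × (15.25 − 12) = 48.75°.
cos θ_z = sin φ sin δ + cos φ cos δ cos H = (-0.2402)(0.2773) + (0.9707)(0.9608)(0.6593) = 0.5483.
Air mass m = 1/cos θ_z = 1/0.5483 = 1.824; τ^m = 0.77^1.824 = 0.6208.
Surface direct beam = 1367 × 0.5483 × 0.6208 = 465.31 W/m².

465 W/m²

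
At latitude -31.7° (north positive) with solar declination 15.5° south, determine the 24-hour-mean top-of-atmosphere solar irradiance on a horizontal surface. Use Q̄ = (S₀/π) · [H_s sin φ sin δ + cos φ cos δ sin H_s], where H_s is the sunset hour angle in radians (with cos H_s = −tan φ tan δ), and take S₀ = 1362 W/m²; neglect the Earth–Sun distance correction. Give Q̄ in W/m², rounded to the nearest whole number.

The sunset hour angle satisfies cos H_s = −tan φ tan δ = -0.1713, giving H_s = 99.86°. In radians, H_s = 1.7429.
H_s sin φ sin δ = 1.7429 × -0.5255 × -0.2672 = 0.2447.
cos φ cos δ sin H_s = 0.8508 × 0.9636 × 0.9852 = 0.8077.
Q̄ = (1362/π) × (0.2447 + 0.8077) = 433.54 × 1.0524 = 456.26 W/m².

456 W/m²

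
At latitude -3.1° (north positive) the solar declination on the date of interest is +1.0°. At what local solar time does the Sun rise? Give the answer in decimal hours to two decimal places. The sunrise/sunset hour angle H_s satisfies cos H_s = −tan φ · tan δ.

6.00 h

The sunset hour angle satisfies cos H_s = −tan φ tan δ = 0.0009, giving H_s = 89.95°.
Sunrise is at 12 − H_s/15 = 12 − 5.997 = 6.003 h local solar time.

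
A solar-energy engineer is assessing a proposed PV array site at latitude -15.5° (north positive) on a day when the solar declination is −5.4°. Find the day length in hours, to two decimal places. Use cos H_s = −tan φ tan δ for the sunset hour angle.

cos H_s = −tan(-15.5°) · tan(-5.4°) = -0.0262, so H_s = arccos(-0.0262) = 91.50°.
Day length = 2 H_s / 15° h⁻¹ = 183.00° / 15 = 12.200 h.

12.20 hours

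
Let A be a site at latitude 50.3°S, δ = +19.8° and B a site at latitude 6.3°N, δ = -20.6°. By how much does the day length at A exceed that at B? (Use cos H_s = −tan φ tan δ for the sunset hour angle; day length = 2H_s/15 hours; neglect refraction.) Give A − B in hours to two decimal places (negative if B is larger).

A: H_s = arccos(−tan -50.3° · tan 19.8°) = 64.30°, so 2H_s/15 = 8.5733 h.
B: H_s = arccos(−tan 6.3° · tan -20.6°) = 87.62°, so 2H_s/15 = 11.6827 h.
A − B = 8.5733 − 11.6827 = -3.1094 h.

-3.11 h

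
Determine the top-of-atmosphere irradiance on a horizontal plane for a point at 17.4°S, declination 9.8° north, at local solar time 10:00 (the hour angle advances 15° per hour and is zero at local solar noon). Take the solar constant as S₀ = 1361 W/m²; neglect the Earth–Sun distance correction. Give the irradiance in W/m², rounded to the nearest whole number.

Hour angle H = 15° × (10 − 12) = -30.00°.
With φ = -17.4°, δ = 9.8°, H = -30.00°: sin φ sin δ = -0.0509, cos φ cos δ cos H = 0.8143, so cos θ_z = 0.7634.
Top-of-atmosphere irradiance = S₀ cos θ_z = 1361 × 0.7634 = 1038.99 W/m².

1039 W/m²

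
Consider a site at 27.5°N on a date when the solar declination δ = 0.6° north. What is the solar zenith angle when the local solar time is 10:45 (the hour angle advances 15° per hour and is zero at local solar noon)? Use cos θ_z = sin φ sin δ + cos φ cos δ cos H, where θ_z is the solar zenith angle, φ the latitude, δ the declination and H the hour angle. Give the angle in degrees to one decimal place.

32.4°

Hour angle H = 15° × (10.75 − 12) = -18.75°.
cos θ_z = sin φ sin δ + cos φ cos δ cos H = (0.4617)(0.0105) + (0.8870)(0.9999)(0.9469) = 0.8447.
θ_z = arccos(0.8447) = 32.36°.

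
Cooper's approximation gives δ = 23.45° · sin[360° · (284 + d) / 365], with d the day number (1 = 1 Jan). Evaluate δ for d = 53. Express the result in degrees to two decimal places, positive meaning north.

-10.87°

360 × (284 + 53) / 365 = 332.384°; sin(332.384°) = -0.4635.
δ = 23.45 × -0.4635 = -10.869° ≈ -10.87°.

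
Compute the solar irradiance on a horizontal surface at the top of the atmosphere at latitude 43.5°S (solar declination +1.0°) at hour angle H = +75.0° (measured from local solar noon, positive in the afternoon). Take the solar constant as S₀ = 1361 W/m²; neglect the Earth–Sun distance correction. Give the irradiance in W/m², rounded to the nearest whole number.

cos θ_z = sin(-43.5°) sin(1.0°) + cos(-43.5°) cos(1.0°) cos(75.00°) = -0.0120 + 0.1877 = 0.1757.
Top-of-atmosphere irradiance = S₀ cos θ_z = 1361 × 0.1757 = 239.13 W/m².

239 W/m²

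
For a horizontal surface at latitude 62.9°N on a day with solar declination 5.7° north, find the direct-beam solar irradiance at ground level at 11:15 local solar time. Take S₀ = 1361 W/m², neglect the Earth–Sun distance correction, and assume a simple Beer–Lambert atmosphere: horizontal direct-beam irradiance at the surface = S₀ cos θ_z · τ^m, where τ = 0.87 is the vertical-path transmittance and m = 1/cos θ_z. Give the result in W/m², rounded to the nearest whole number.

Hour angle H = 15° × (11.25 − 12) = -11.25°.
cos θ_z = sin(62.9°) sin(5.7°) + cos(62.9°) cos(5.7°) cos(-11.25°) = 0.0884 + 0.4446 = 0.5330.
Air mass m = 1/cos θ_z = 1/0.5330 = 1.876; τ^m = 0.87^1.876 = 0.7701.
Surface direct beam = 1361 × 0.5330 × 0.7701 = 558.64 W/m².

559 W/m²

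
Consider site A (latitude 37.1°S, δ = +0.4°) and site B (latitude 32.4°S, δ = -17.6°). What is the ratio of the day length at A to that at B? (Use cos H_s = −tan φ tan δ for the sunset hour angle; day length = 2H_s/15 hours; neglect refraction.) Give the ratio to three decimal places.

A: H_s = arccos(−tan -37.1° · tan 0.4°) = 89.70°, so 2H_s/15 = 11.9600 h.
B: H_s = arccos(−tan -32.4° · tan -17.6°) = 101.61°, so 2H_s/15 = 13.5480 h.
Ratio A/B = 11.9600 / 13.5480 = 0.8828.

0.883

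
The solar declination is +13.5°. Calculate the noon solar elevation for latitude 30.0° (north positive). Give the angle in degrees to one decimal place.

73.5°

At local solar noon the hour angle is zero, so the elevation is 90° − |φ − δ| = 90° − |30.0° − (13.5°)| = 90° − 16.5° = 73.5°.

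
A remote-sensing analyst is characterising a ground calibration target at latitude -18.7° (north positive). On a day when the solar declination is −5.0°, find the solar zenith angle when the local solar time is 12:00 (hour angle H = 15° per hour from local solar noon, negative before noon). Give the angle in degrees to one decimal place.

13.7°

Hour angle H = 15° × (12 − 12) = 0.00°.
cos θ_z = sin(-18.7°) sin(-5.0°) + cos(-18.7°) cos(-5.0°) cos(0.00°) = 0.0279 + 0.9436 = 0.9715.
θ_z = arccos(0.9715) = 13.71°.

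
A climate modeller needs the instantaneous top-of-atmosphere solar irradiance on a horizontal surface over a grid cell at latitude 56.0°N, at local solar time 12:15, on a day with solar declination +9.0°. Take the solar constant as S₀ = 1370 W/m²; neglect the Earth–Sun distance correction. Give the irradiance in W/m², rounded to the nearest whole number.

Hour angle H = 15° × (12.25 − 12) = 3.75°.
With φ = 56.0°, δ = 9.0°, H = 3.75°: sin φ sin δ = 0.1297, cos φ cos δ cos H = 0.5511, so cos θ_z = 0.6808.
Top-of-atmosphere irradiance = S₀ cos θ_z = 1370 × 0.6808 = 932.70 W/m².

933 W/m²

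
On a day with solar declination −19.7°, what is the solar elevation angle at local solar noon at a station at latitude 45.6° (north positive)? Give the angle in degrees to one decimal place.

At local solar noon the hour angle is zero, so the elevation is 90° − |φ − δ| = 90° − |45.6° − (-19.7°)| = 90° − 65.3° = 24.7°.

24.7°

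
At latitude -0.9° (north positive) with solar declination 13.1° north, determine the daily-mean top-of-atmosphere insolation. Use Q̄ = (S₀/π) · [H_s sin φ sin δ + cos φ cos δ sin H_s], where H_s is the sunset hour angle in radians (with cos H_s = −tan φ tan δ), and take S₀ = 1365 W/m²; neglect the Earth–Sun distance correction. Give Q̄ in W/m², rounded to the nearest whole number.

cos H_s = −tan(-0.9°) · tan(13.1°) = 0.0037, so H_s = arccos(0.0037) = 89.79°. In radians, H_s = 1.5671.
H_s sin φ sin δ = 1.5671 × -0.0157 × 0.2267 = -0.0056.
cos φ cos δ sin H_s = 0.9999 × 0.9740 × 1.0000 = 0.9739.
Q̄ = (1365/π) × (-0.0056 + 0.9739) = 434.49 × 0.9683 = 420.72 W/m².

421 W/m²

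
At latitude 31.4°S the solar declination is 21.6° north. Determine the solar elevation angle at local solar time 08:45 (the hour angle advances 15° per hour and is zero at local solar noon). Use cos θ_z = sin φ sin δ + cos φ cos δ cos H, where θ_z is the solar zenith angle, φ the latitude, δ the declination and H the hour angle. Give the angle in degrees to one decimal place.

Hour angle H = 15° × (8.75 − 12) = -48.75°.
With φ = -31.4°, δ = 21.6°, H = -48.75°: sin φ sin δ = -0.1918, cos φ cos δ cos H = 0.5233, so cos θ_z = 0.3315.
θ_z = arccos(0.3315) = 70.64°, so the elevation is 90° − 70.64° = 19.36°.

19.4°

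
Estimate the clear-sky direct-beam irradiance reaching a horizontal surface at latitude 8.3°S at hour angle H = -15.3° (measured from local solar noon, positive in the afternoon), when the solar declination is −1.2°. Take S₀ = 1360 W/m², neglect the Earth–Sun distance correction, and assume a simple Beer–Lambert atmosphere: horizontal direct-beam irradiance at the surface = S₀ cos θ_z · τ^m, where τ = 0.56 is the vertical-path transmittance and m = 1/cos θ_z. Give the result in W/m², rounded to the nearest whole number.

With φ = -8.3°, δ = -1.2°, H = -15.30°: sin φ sin δ = 0.0030, cos φ cos δ cos H = 0.9542, so cos θ_z = 0.9572.
Air mass m = 1/cos θ_z = 1/0.9572 = 1.045; τ^m = 0.56^1.045 = 0.5456.
Surface direct beam = 1360 × 0.9572 × 0.5456 = 710.26 W/m².

710 W/m²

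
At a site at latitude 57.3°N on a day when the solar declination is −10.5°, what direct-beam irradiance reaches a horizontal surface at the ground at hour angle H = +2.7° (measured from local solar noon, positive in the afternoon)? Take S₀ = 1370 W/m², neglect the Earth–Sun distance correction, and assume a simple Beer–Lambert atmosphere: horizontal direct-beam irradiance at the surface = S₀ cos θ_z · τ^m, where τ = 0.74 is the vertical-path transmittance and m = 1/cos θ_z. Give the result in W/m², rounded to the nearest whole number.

233 W/m²

cos θ_z = sin φ sin δ + cos φ cos δ cos H = (0.8415)(-0.1822) + (0.5402)(0.9833)(0.9989) = 0.3773.
Air mass m = 1/cos θ_z = 1/0.3773 = 2.650; τ^m = 0.74^2.650 = 0.4503.
Surface direct beam = 1370 × 0.3773 × 0.4503 = 232.76 W/m².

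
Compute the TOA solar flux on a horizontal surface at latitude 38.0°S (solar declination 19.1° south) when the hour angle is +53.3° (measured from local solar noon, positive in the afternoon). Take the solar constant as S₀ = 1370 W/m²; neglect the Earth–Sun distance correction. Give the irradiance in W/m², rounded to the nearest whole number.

886 W/m²

cos θ_z = sin φ sin δ + cos φ cos δ cos H = (-0.6157)(-0.3272) + (0.7880)(0.9449)(0.5976) = 0.6464.
Top-of-atmosphere irradiance = S₀ cos θ_z = 1370 × 0.6464 = 885.57 W/m².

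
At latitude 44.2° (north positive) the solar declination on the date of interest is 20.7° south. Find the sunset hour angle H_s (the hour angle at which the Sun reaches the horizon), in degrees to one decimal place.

cos H_s = −tan(44.2°) · tan(-20.7°) = 0.3675, so H_s = arccos(0.3675) = 68.44°.

68.4°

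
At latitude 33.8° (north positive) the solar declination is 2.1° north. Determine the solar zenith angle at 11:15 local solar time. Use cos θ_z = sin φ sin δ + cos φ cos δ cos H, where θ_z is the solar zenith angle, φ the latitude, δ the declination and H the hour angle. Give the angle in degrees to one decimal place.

Hour angle H = 15° × (11.25 − 12) = -11.25°.
cos θ_z = sin(33.8°) sin(2.1°) + cos(33.8°) cos(2.1°) cos(-11.25°) = 0.0204 + 0.8145 = 0.8349.
θ_z = arccos(0.8349) = 33.39°.

33.4°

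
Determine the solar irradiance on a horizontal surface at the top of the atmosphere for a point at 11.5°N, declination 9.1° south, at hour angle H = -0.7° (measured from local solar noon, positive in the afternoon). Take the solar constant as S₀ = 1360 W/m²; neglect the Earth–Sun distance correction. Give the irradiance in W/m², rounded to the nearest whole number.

1273 W/m²

With φ = 11.5°, δ = -9.1°, H = -0.70°: sin φ sin δ = -0.0315, cos φ cos δ cos H = 0.9675, so cos θ_z = 0.9360.
Top-of-atmosphere irradiance = S₀ cos θ_z = 1360 × 0.9360 = 1272.96 W/m².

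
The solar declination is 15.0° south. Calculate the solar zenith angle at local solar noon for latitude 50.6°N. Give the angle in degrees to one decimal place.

65.6°

At local solar noon the hour angle is zero, so the zenith angle is |φ − δ| = |50.6° − (-15.0°)| = 65.6°.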